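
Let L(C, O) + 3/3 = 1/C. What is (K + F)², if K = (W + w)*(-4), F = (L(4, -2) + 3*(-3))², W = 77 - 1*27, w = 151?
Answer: 128663649/256 ≈ 5.0259e+5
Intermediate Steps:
W = 50 (W = 77 - 27 = 50)
L(C, O) = -1 + 1/C
F = 1521/16 (F = ((1 - 1*4)/4 + 3*(-3))² = ((1 - 4)/4 - 9)² = ((¼)*(-3) - 9)² = (-¾ - 9)² = (-39/4)² = 1521/16 ≈ 95.063)
K = -804 (K = (50 + 151)*(-4) = 201*(-4) = -804)
(K + F)² = (-804 + 1521/16)² = (-11343/16)² = 128663649/256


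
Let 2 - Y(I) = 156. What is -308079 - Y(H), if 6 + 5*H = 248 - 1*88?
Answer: -307925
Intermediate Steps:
H = 154/5 (H = -6/5 + (248 - 1*88)/5 = -6/5 + (248 - 88)/5 = -6/5 + (1/5)*160 = -6/5 + 32 = 154/5 ≈ 30.800)
Y(I) = -154 (Y(I) = 2 - 1*156 = 2 - 156 = -154)
-308079 - Y(H) = -308079 - 1*(-154) = -308079 + 154 = -307925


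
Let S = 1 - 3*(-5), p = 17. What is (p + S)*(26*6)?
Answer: 5148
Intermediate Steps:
S = 16 (S = 1 + 15 = 16)
(p + S)*(26*6) = (17 + 16)*(26*6) = 33*156 = 5148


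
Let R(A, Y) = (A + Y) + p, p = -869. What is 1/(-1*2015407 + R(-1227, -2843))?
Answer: -1/2020346 ≈ -4.9496e-7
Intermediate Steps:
R(A, Y) = -869 + A + Y (R(A, Y) = (A + Y) - 869 = -869 + A + Y)
1/(-1*2015407 + R(-1227, -2843)) = 1/(-1*2015407 + (-869 - 1227 - 2843)) = 1/(-2015407 - 4939) = 1/(-2020346) = -1/2020346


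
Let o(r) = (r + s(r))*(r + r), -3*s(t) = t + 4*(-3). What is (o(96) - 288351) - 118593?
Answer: -393888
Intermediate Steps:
s(t) = 4 - t/3 (s(t) = -(t + 4*(-3))/3 = -(t - 12)/3 = -(-12 + t)/3 = 4 - t/3)
o(r) = 2*r*(4 + 2*r/3) (o(r) = (r + (4 - r/3))*(r + r) = (4 + 2*r/3)*(2*r) = 2*r*(4 + 2*r/3))
(o(96) - 288351) - 118593 = ((4/3)*96*(6 + 96) - 288351) - 118593 = ((4/3)*96*102 - 288351) - 118593 = (13056 - 288351) - 118593 = -275295 - 118593 = -393888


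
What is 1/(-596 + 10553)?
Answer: 1/9957 ≈ 0.00010043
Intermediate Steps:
1/(-596 + 10553) = 1/9957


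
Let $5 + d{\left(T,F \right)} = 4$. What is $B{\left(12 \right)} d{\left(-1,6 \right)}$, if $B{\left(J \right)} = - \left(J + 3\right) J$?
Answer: $180$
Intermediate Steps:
$d{\left(T,F \right)} = -1$ ($d{\left(T,F \right)} = -5 + 4 = -1$)
$B{\left(J \right)} = - J \left(3 + J\right)$ ($B{\left(J \right)} = - \left(3 + J\right) J = - J \left(3 + J\right)$)
$B{\left(12 \right)} d{\left(-1,6 \right)} = \left(-1\right) 12 \left(3 + 12\right) \left(-1\right) = \left(-1\right) 12 \cdot 15 \left(-1\right) = \left(-180\right) \left(-1\right) = 180$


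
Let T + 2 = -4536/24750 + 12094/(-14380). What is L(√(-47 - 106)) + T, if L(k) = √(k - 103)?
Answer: -5979801/1977250 + √(-103 + 3*I*√17) ≈ -2.416 + 10.167*I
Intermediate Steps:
T = -5979801/1977250 (T = -2 + (-4536/24750 + 12094/(-14380)) = -2 + (-4536*1/24750 + 12094*(-1/14380)) = -2 + (-252/1375 - 6047/7190) = -2 - 2025301/1977250 = -5979801/1977250 ≈ -3.0243)
L(k) = √(-103 + k)
L(√(-47 - 106)) + T = √(-103 + √(-47 - 106)) - 5979801/1977250 = √(-103 + √(-153)) - 5979801/1977250 = √(-103 + 3*I*√17) - 5979801/1977250 = -5979801/1977250 + √(-103 + 3*I*√17)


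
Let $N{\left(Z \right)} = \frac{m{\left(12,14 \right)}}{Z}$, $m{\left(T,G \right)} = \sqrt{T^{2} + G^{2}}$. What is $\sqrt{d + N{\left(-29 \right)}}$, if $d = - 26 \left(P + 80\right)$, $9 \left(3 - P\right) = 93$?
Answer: $\frac{\sqrt{-14300364 - 522 \sqrt{85}}}{87} \approx 43.474 i$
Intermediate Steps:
$P = - \frac{22}{3}$ ($P = 3 - \frac{31}{3} = - \frac{22}{3} \approx -7.3333$)
$m{\left(T,G \right)} = \sqrt{G^{2} + T^{2}}$
$N{\left(Z \right)} = \frac{2 \sqrt{85}}{Z}$ ($N{\left(Z \right)} = \frac{\sqrt{14^{2} + 12^{2}}}{Z} = \frac{\sqrt{196 + 144}}{Z} = \frac{\sqrt{340}}{Z} = \frac{2 \sqrt{85}}{Z}$)
$d = - \frac{5668}{3}$ ($d = - 26 \left(- \frac{22}{3} + 80\right) = \left(-26\right) \frac{218}{3} = - \frac{5668}{3} \approx -1889.3$)
$\sqrt{d + N{\left(-29 \right)}} = \sqrt{- \frac{5668}{3} + \frac{2 \sqrt{85}}{-29}} = \sqrt{- \frac{5668}{3} + 2 \sqrt{85} \left(- \frac{1}{29}\right)} = \sqrt{- \frac{5668}{3} - \frac{2 \sqrt{85}}{29}}$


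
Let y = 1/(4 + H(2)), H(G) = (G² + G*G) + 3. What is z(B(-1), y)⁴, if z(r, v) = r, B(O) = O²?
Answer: 1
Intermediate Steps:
H(G) = 3 + 2*G² (H(G) = (G² + G²) + 3 = 2*G² + 3 = 3 + 2*G²)
y = 1/15 (y = 1/(4 + (3 + 2*2²)) = 1/(4 + (3 + 2*4)) = 1/(4 + (3 + 8)) = 1/(4 + 11) = 1/15 ≈ 0.066667)
z(B(-1), y)⁴ = ((-1)²)⁴ = 1⁴ = 1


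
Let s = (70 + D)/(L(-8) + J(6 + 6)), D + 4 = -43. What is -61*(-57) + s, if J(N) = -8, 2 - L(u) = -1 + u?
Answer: 10454/3 ≈ 3484.7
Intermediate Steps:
D = -47 (D = -4 - 43 = -47)
L(u) = 3 - u (L(u) = 2 - (-1 + u) = 2 + (1 - u) = 3 - u)
s = 23/3 (s = (70 - 47)/((3 - 1*(-8)) - 8) = 23/((3 + 8) - 8) = 23/(11 - 8) = 23/3 ≈ 7.6667)
-61*(-57) + s = -61*(-57) + 23/3 = 3477 + 23/3 = 10454/3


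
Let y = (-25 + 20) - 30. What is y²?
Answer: 1225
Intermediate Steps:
y = -35 (y = -5 - 30 = -35)
y² = (-35)² = 1225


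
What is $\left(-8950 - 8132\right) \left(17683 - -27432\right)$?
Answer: $-770654430$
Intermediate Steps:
$\left(-8950 - 8132\right) \left(17683 - -27432\right) = - 17082 \left(17683 + 27432\right) = \left(-17082\right) 45115 = -770654430$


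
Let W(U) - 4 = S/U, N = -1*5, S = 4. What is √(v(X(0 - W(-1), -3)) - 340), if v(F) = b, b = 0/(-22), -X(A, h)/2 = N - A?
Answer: 2*I*√85 ≈ 18.439*I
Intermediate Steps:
N = -5
W(U) = 4 + 4/U
X(A, h) = 10 + 2*A (X(A, h) = -2*(-5 - A) = 10 + 2*A)
b = 0 (b = 0*(-1/22) = 0)
v(F) = 0
√(v(X(0 - W(-1), -3)) - 340) = √(0 - 340) = √(-340) = 2*I*√85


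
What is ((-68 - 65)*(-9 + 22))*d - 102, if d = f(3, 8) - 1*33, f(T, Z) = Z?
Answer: 43123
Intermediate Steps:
d = -25 (d = 8 - 1*33 = 8 - 33 = -25)
((-68 - 65)*(-9 + 22))*d - 102 = ((-68 - 65)*(-9 + 22))*(-25) - 102 = -133*13*(-25) - 102 = -1729*(-25) - 102 = 43225 - 102 = 43123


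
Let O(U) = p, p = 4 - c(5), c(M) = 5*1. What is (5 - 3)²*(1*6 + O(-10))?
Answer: 20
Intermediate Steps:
c(M) = 5
p = -1 (p = 4 - 1*5 = 4 - 5 = -1)
O(U) = -1
(5 - 3)²*(1*6 + O(-10)) = (5 - 3)²*(1*6 - 1) = 2²*(6 - 1) = 4*5 = 20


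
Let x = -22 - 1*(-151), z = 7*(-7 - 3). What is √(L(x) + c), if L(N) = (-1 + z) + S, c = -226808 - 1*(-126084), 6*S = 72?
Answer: I*√100783 ≈ 317.46*I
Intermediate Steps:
S = 12 (S = (⅙)*72 = 12)
c = -100724 (c = -226808 + 126084 = -100724)
z = -70 (z = 7*(-10) = -70)
x = 129 (x = -22 + 151 = 129)
L(N) = -59 (L(N) = (-1 - 70) + 12 = -71 + 12 = -59)
√(L(x) + c) = √(-59 - 100724) = √(-100783) = I*√100783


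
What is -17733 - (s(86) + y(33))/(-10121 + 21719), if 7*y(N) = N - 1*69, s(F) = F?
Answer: -719835952/40593 ≈ -17733.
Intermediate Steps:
y(N) = -69/7 + N/7 (y(N) = (N - 1*69)/7 = (N - 69)/7 = (-69 + N)/7 = -69/7 + N/7)
-17733 - (s(86) + y(33))/(-10121 + 21719) = -17733 - (86 + (-69/7 + (1/7)*33))/(-10121 + 21719) = -17733 - (86 + (-69/7 + 33/7))/11598 = -17733 - (86 - 36/7)/11598 = -17733 - 566/(7*11598) = -17733 - 1*283/40593 = -17733 - 283/40593 = -719835952/40593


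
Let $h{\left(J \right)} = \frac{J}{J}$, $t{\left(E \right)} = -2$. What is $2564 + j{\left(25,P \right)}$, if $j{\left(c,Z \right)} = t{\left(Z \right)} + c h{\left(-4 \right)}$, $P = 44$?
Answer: $2587$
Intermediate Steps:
$h{\left(J \right)} = 1$
$j{\left(c,Z \right)} = -2 + c$ ($j{\left(c,Z \right)} = -2 + c 1 = -2 + c$)
$2564 + j{\left(25,P \right)} = 2564 + \left(-2 + 25\right) = 2564 + 23 = 2587$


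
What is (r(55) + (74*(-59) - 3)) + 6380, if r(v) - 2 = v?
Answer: 2068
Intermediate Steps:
r(v) = 2 + v
(r(55) + (74*(-59) - 3)) + 6380 = ((2 + 55) + (74*(-59) - 3)) + 6380 = (57 + (-4366 - 3)) + 6380 = (57 - 4369) + 6380 = -4312 + 6380 = 2068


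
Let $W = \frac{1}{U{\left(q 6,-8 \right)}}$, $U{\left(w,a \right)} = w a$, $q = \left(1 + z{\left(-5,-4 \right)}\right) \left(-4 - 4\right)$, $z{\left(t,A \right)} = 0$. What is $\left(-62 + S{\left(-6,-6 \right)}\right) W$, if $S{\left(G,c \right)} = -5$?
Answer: $- \frac{67}{384} \approx -0.17448$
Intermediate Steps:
$q = -8$ ($q = \left(1 + 0\right) \left(-4 - 4\right) = 1 \left(-8\right) = -8$)
$U{\left(w,a \right)} = a w$
$W = \frac{1}{384}$ ($W = \frac{1}{\left(-8\right) \left(\left(-8\right) 6\right)} = \frac{1}{\left(-8\right) \left(-48\right)} = \frac{1}{384} \approx 0.0026042$)
$\left(-62 + S{\left(-6,-6 \right)}\right) W = \left(-62 - 5\right) \frac{1}{384} = \left(-67\right) \frac{1}{384} = - \frac{67}{384}$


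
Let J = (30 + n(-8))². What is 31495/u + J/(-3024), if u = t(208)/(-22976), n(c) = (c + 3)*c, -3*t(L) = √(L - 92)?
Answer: -175/108 + 1085443680*√29/29 ≈ 2.0156e+8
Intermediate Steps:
t(L) = -√(-92 + L)/3 (t(L) = -√(L - 92)/3 = -√(-92 + L)/3)
n(c) = c*(3 + c) (n(c) = (3 + c)*c = c*(3 + c))
J = 4900 (J = (30 - 8*(3 - 8))² = (30 - 8*(-5))² = (30 + 40)² = 70² = 4900)
u = √29/34464 (u = -√(-92 + 208)/3/(-22976) = -2*√29/3*(-1/22976) = √29/34464 ≈ 0.00015625)
31495/u + J/(-3024) = 31495/((√29/34464)) + 4900/(-3024) = 31495*(34464*√29/29) + 4900*(-1/3024) = 1085443680*√29/29 - 175/108 = -175/108 + 1085443680*√29/29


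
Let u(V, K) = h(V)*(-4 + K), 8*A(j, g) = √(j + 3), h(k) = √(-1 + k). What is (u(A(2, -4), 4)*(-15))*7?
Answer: 0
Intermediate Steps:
A(j, g) = √(3 + j)/8 (A(j, g) = √(j + 3)/8 = √(3 + j)/8)
u(V, K) = √(-1 + V)*(-4 + K)
(u(A(2, -4), 4)*(-15))*7 = ((√(-1 + √(3 + 2)/8)*(-4 + 4))*(-15))*7 = ((√(-1 + √5/8)*0)*(-15))*7 = (0*(-15))*7 = 0*7 = 0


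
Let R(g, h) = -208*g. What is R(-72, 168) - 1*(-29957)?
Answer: 44933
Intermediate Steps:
R(-72, 168) - 1*(-29957) = -208*(-72) - 1*(-29957) = 14976 + 29957 = 44933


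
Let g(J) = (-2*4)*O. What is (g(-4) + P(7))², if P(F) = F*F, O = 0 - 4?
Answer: 6561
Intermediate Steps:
O = -4
P(F) = F²
g(J) = 32 (g(J) = -2*4*(-4) = -8*(-4) = 32)
(g(-4) + P(7))² = (32 + 7²)² = (32 + 49)² = 81² = 6561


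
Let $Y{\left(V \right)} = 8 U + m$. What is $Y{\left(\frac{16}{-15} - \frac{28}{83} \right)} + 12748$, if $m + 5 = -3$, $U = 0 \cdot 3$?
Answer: $12740$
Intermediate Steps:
$U = 0$
$m = -8$ ($m = -5 - 3 = -8$)
$Y{\left(V \right)} = -8$ ($Y{\left(V \right)} = 8 \cdot 0 - 8 = 0 - 8 = -8$)
$Y{\left(\frac{16}{-15} - \frac{28}{83} \right)} + 12748 = -8 + 12748 = 12740$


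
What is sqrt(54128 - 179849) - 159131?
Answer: -159131 + 3*I*sqrt(13969) ≈ -1.5913e+5 + 354.57*I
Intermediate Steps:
sqrt(54128 - 179849) - 159131 = sqrt(-125721) - 159131 = 3*I*sqrt(13969) - 159131 = -159131 + 3*I*sqrt(13969)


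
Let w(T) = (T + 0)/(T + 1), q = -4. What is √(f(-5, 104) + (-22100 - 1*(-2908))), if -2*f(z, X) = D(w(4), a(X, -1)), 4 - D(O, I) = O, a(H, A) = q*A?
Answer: 4*I*√29990/5 ≈ 138.54*I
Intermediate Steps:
w(T) = T/(1 + T)
a(H, A) = -4*A
D(O, I) = 4 - O
f(z, X) = -8/5 (f(z, X) = -(4 - 4/(1 + 4))/2 = -(4 - 4/5)/2 = -(4 - 1*⅘)/2 = -(4 - ⅘)/2 = -½*16/5 = -8/5)
√(f(-5, 104) + (-22100 - 1*(-2908))) = √(-8/5 + (-22100 - 1*(-2908))) = √(-8/5 + (-22100 + 2908)) = √(-8/5 - 19192) = √(-95968/5) = 4*I*√29990/5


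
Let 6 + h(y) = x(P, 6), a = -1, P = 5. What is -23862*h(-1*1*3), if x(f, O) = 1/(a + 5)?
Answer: 274413/2 ≈ 1.3721e+5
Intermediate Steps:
x(f, O) = 1/4 (x(f, O) = 1/(-1 + 5) = 1/4)
h(y) = -23/4 (h(y) = -6 + 1/4 = -23/4)
-23862*h(-1*1*3) = -23862*(-23/4) = 274413/2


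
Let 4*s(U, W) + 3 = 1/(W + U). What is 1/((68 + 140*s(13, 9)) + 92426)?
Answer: 22/2032593 ≈ 1.0824e-5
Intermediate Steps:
s(U, W) = -¾ + 1/(4*(U + W)) (s(U, W) = -¾ + 1/(4*(W + U)) = -¾ + 1/(4*(U + W)))
1/((68 + 140*s(13, 9)) + 92426) = 1/((68 + 140*((1 - 3*13 - 3*9)/(4*(13 + 9)))) + 92426) = 1/((68 + 140*((¼)*(1 - 39 - 27)/22)) + 92426) = 1/((68 + 140*((¼)*(1/22)*(-65))) + 92426) = 1/((68 + 140*(-65/88)) + 92426) = 1/((68 - 2275/22) + 92426) = 1/(-779/22 + 92426) = 1/(2032593/22) = 22/2032593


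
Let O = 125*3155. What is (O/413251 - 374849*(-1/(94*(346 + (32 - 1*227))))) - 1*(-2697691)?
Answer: 15823965312324403/5865684694 ≈ 2.6977e+6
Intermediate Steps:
O = 394375
(O/413251 - 374849*(-1/(94*(346 + (32 - 1*227))))) - 1*(-2697691) = (394375/413251 - 374849*(-1/(94*(346 + (32 - 1*227))))) - 1*(-2697691) = (394375*(1/413251) - 374849*(-1/(94*(346 + (32 - 227))))) + 2697691 = (394375/413251 - 374849*(-1/(94*(346 - 195)))) + 2697691 = (394375/413251 - 374849/((-94*151))) + 2697691 = (394375/413251 - 374849/(-14194)) + 2697691 = (394375/413251 - 374849*(-1/14194)) + 2697691 = (394375/413251 + 374849/14194) + 2697691 = 160504482849/5865684694 + 2697691 = 15823965312324403/5865684694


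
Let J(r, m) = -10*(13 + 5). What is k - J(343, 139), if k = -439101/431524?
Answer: 77235219/431524 ≈ 178.98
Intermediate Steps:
J(r, m) = -180 (J(r, m) = -10*18 = -180)
k = -439101/431524 (k = -439101*1/431524 = -439101/431524 ≈ -1.0176)
k - J(343, 139) = -439101/431524 - 1*(-180) = -439101/431524 + 180 = 77235219/431524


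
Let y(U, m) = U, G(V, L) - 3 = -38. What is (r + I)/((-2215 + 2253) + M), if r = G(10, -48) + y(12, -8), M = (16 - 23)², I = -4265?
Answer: -4288/87 ≈ -49.287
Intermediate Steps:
G(V, L) = -35 (G(V, L) = 3 - 38 = -35)
M = 49 (M = (-7)² = 49)
r = -23 (r = -35 + 12 = -23)
(r + I)/((-2215 + 2253) + M) = (-23 - 4265)/((-2215 + 2253) + 49) = -4288/(38 + 49) = -4288/87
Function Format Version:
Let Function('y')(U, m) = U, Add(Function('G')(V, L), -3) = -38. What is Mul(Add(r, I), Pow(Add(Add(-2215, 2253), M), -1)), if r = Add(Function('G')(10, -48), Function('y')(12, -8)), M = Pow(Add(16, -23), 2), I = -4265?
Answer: Rational(-4288, 87) ≈ -49.287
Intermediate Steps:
Function('G')(V, L) = -35 (Function('G')(V, L) = Add(3, -38) = -35)
M = 49 (M = Pow(-7, 2) = 49)
r = -23 (r = Add(-35, 12) = -23)
Mul(Add(r, I), Pow(Add(Add(-2215, 2253), M), -1)) = Mul(Add(-23, -4265), Pow(Add(Add(-2215, 2253), 49), -1)) = Mul(-4288, Pow(Add(38, 49), -1)) = Mul(-4288, Pow(87, -1)) = Mul(-4288, Rational(1, 87)) = Rational(-4288, 87)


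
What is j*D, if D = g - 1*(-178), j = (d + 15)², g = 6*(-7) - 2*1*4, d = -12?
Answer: 1152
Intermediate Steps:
g = -50 (g = -42 - 2*4 = -42 - 8 = -50)
j = 9 (j = (-12 + 15)² = 3² = 9)
D = 128 (D = -50 - 1*(-178) = -50 + 178 = 128)
j*D = 9*128 = 1152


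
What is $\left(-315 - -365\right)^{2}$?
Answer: $2500$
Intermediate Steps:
$\left(-315 - -365\right)^{2} = \left(-315 + 365\right)^{2} = 50^{2} = 2500$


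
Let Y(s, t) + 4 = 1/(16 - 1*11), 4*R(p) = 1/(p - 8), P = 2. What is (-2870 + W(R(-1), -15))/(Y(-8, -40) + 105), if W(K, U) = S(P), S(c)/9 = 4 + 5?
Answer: -13945/506 ≈ -27.559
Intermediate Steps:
R(p) = 1/(4*(-8 + p)) (R(p) = 1/(4*(p - 8)) = 1/(4*(-8 + p)))
S(c) = 81 (S(c) = 9*(4 + 5) = 9*9 = 81)
W(K, U) = 81
Y(s, t) = -19/5 (Y(s, t) = -4 + 1/(16 - 1*11) = -4 + 1/(16 - 11) = -4 + 1/5 = -19/5)
(-2870 + W(R(-1), -15))/(Y(-8, -40) + 105) = (-2870 + 81)/(-19/5 + 105) = -2789/506/5 = -2789*5/506 = -13945/506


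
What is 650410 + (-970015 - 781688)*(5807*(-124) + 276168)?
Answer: 777581612110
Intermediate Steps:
650410 + (-970015 - 781688)*(5807*(-124) + 276168) = 650410 - 1751703*(-720068 + 276168) = 650410 - 1751703*(-443900) = 650410 + 777580961700 = 777581612110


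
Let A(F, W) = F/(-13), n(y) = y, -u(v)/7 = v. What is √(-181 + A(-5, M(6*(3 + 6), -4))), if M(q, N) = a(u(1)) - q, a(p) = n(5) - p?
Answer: 2*I*√7631/13 ≈ 13.439*I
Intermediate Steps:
u(v) = -7*v
a(p) = 5 - p
M(q, N) = 12 - q (M(q, N) = (5 - (-7)) - q = (5 - 1*(-7)) - q = (5 + 7) - q = 12 - q)
A(F, W) = -F/13 (A(F, W) = F*(-1/13) = -F/13)
√(-181 + A(-5, M(6*(3 + 6), -4))) = √(-181 - 1/13*(-5)) = √(-181 + 5/13) = √(-2348/13) = 2*I*√7631/13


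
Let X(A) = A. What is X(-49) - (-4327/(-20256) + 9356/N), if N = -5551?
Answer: -5344115785/112441056 ≈ -47.528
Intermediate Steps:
X(-49) - (-4327/(-20256) + 9356/N) = -49 - (-4327/(-20256) + 9356/(-5551)) = -49 - (-4327*(-1/20256) + 9356*(-1/5551)) = -49 - (4327/20256 - 9356/5551) = -49 - 1*(-165495959/112441056) = -49 + 165495959/112441056 = -5344115785/112441056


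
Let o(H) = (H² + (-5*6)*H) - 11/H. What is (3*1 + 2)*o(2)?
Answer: -615/2 ≈ -307.50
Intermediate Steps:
o(H) = H² - 30*H - 11/H (o(H) = (H² - 30*H) - 11/H = H² - 30*H - 11/H)
(3*1 + 2)*o(2) = (3*1 + 2)*((-11 + 2²*(-30 + 2))/2) = (3 + 2)*((-11 + 4*(-28))/2) = 5*((-11 - 112)/2) = 5*((½)*(-123)) = 5*(-123/2) = -615/2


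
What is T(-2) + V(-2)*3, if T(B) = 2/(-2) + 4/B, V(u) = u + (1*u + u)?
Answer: -21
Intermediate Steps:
V(u) = 3*u (V(u) = u + (u + u) = u + 2*u = 3*u)
T(B) = -1 + 4/B (T(B) = 2*(-1/2) + 4/B = -1 + 4/B)
T(-2) + V(-2)*3 = (4 - 1*(-2))/(-2) + (3*(-2))*3 = -(4 + 2)/2 - 6*3 = -1/2*6 - 18 = -3 - 18 = -21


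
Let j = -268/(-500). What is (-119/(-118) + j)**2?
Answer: 518973961/217562500 ≈ 2.3854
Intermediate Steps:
j = 67/125 (j = -268*(-1/500) = 67/125 ≈ 0.53600)
(-119/(-118) + j)**2 = (-119/(-118) + 67/125)**2 = (-119*(-1/118) + 67/125)**2 = (119/118 + 67/125)**2 = (22781/14750)**2 = 518973961/217562500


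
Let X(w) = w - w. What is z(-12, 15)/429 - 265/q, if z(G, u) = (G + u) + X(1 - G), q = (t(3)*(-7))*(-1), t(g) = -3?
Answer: 37916/3003 ≈ 12.626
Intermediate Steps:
X(w) = 0
q = -21 (q = -3*(-7)*(-1) = 21*(-1) = -21)
z(G, u) = G + u (z(G, u) = (G + u) + 0 = G + u)
z(-12, 15)/429 - 265/q = (-12 + 15)/429 - 265/(-21) = 3*(1/429) - 265*(-1/21) = 1/143 + 265/21 = 37916/3003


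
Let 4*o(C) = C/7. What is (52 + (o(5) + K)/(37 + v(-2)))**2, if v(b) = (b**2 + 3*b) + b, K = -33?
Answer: 2221142641/853776 ≈ 2601.6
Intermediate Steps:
o(C) = C/28 (o(C) = (C/7)/4 = C/28)
v(b) = b**2 + 4*b
(52 + (o(5) + K)/(37 + v(-2)))**2 = (52 + ((1/28)*5 - 33)/(37 - 2*(4 - 2)))**2 = (52 + (5/28 - 33)/(37 - 2*2))**2 = (52 - 919/(28*(37 - 4)))**2 = (52 - 919/28/33)**2 = (52 - 919/28*1/33)**2 = (52 - 919/924)**2 = (47129/924)**2 = 2221142641/853776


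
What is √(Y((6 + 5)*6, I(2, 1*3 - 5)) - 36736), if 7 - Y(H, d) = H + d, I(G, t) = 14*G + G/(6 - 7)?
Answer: I*√36821 ≈ 191.89*I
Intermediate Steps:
I(G, t) = 13*G (I(G, t) = 14*G + G/(-1) = 14*G + G*(-1) = 14*G - G = 13*G)
Y(H, d) = 7 - H - d (Y(H, d) = 7 - (H + d) = 7 + (-H - d) = 7 - H - d)
√(Y((6 + 5)*6, I(2, 1*3 - 5)) - 36736) = √((7 - (6 + 5)*6 - 13*2) - 36736) = √((7 - 11*6 - 1*26) - 36736) = √((7 - 1*66 - 26) - 36736) = √((7 - 66 - 26) - 36736) = √(-85 - 36736) = √(-36821) = I*√36821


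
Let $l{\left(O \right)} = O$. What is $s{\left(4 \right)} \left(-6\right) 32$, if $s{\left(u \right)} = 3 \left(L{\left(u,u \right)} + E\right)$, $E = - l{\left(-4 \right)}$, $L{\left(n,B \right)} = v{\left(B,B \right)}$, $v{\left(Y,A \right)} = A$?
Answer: $-4608$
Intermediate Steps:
$L{\left(n,B \right)} = B$
$E = 4$ ($E = \left(-1\right) \left(-4\right) = 4$)
$s{\left(u \right)} = 12 + 3 u$ ($s{\left(u \right)} = 3 \left(u + 4\right) = 3 \left(4 + u\right) = 12 + 3 u$)
$s{\left(4 \right)} \left(-6\right) 32 = \left(12 + 3 \cdot 4\right) \left(-6\right) 32 = \left(12 + 12\right) \left(-6\right) 32 = 24 \left(-6\right) 32 = \left(-144\right) 32 = -4608$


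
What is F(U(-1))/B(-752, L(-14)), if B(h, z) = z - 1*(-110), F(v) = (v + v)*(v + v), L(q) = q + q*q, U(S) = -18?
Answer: 324/73 ≈ 4.4384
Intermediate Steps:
L(q) = q + q**2
F(v) = 4*v**2 (F(v) = (2*v)*(2*v) = 4*v**2)
B(h, z) = 110 + z (B(h, z) = z + 110 = 110 + z)
F(U(-1))/B(-752, L(-14)) = (4*(-18)**2)/(110 - 14*(1 - 14)) = (4*324)/(110 - 14*(-13)) = 1296/(110 + 182) = 1296/292 = 1296*(1/292) = 324/73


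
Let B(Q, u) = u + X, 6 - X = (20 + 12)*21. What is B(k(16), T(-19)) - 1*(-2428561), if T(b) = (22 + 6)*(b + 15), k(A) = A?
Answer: 2427783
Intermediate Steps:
X = -666 (X = 6 - (20 + 12)*21 = 6 - 32*21 = 6 - 1*672 = 6 - 672 = -666)
T(b) = 420 + 28*b (T(b) = 28*(15 + b) = 420 + 28*b)
B(Q, u) = -666 + u (B(Q, u) = u - 666 = -666 + u)
B(k(16), T(-19)) - 1*(-2428561) = (-666 + (420 + 28*(-19))) - 1*(-2428561) = (-666 + (420 - 532)) + 2428561 = (-666 - 112) + 2428561 = -778 + 2428561 = 2427783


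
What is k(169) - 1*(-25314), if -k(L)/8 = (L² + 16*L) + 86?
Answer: -225494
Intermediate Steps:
k(L) = -688 - 128*L - 8*L² (k(L) = -8*((L² + 16*L) + 86) = -8*(86 + L² + 16*L) = -688 - 128*L - 8*L²)
k(169) - 1*(-25314) = (-688 - 128*169 - 8*169²) - 1*(-25314) = (-688 - 21632 - 8*28561) + 25314 = (-688 - 21632 - 228488) + 25314 = -250808 + 25314 = -225494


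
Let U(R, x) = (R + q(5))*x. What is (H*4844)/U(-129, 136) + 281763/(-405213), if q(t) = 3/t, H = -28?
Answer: 5212457438/737082447 ≈ 7.0717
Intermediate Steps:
U(R, x) = x*(⅗ + R) (U(R, x) = (R + 3/5)*x = (R + 3*(⅕))*x = (R + ⅗)*x = (⅗ + R)*x = x*(⅗ + R))
(H*4844)/U(-129, 136) + 281763/(-405213) = (-28*4844)/(((⅕)*136*(3 + 5*(-129)))) + 281763/(-405213) = -135632*5/(136*(3 - 645)) + 281763*(-1/405213) = -135632/((⅕)*136*(-642)) - 93921/135071 = -135632/(-87312/5) - 93921/135071 = -135632*(-5/87312) - 93921/135071 = 42385/5457 - 93921/135071 = 5212457438/737082447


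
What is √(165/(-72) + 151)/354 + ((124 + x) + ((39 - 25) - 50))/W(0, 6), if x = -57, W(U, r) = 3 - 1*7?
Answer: -31/4 + √21414/4248 ≈ -7.7156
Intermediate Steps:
W(U, r) = -4 (W(U, r) = 3 - 7 = -4)
√(165/(-72) + 151)/354 + ((124 + x) + ((39 - 25) - 50))/W(0, 6) = √(165/(-72) + 151)/354 + ((124 - 57) + ((39 - 25) - 50))/(-4) = √(165*(-1/72) + 151)*(1/354) + (67 + (14 - 50))*(-¼) = √(-55/24 + 151)*(1/354) + (67 - 36)*(-¼) = √(3569/24)*(1/354) + 31*(-¼) = (√21414/12)*(1/354) - 31/4 = √21414/4248 - 31/4 = -31/4 + √21414/4248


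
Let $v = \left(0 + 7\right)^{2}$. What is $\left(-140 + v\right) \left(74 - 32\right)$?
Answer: $-3822$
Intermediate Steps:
$v = 49$ ($v = 7^{2} = 49$)
$\left(-140 + v\right) \left(74 - 32\right) = \left(-140 + 49\right) \left(74 - 32\right) = - 91 \left(74 - 32\right) = \left(-91\right) 42 = -3822$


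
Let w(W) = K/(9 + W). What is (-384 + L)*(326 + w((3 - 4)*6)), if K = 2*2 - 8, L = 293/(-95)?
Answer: -35816902/285 ≈ -1.2567e+5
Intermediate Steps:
L = -293/95 (L = 293*(-1/95) = -293/95 ≈ -3.0842)
K = -4 (K = 4 - 8 = -4)
w(W) = -4/(9 + W)
(-384 + L)*(326 + w((3 - 4)*6)) = (-384 - 293/95)*(326 - 4/(9 + (3 - 4)*6)) = -36773*(326 - 4/(9 - 1*6))/95 = -36773*(326 - 4/(9 - 6))/95 = -36773*(326 - 4/3)/95 = -36773/95*974/3 = -35816902/285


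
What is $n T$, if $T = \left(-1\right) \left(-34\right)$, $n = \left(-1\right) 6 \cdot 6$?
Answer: $-1224$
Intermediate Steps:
$n = -36$ ($n = \left(-6\right) 6 = -36$)
$T = 34$
$n T = \left(-36\right) 34 = -1224$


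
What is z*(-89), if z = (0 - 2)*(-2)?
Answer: -356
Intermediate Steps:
z = 4 (z = -2*(-2) = 4)
z*(-89) = 4*(-89) = -356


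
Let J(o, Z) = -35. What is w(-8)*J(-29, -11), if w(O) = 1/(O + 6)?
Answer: 35/2 ≈ 17.500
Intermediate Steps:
w(O) = 1/(6 + O)
w(-8)*J(-29, -11) = -35/(6 - 8) = -35/(-2) = -1/2*(-35) = 35/2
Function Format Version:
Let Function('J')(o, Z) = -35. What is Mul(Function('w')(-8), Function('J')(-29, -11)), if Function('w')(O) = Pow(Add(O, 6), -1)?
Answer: Rational(35, 2) ≈ 17.500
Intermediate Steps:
Function('w')(O) = Pow(Add(6, O), -1)
Mul(Function('w')(-8), Function('J')(-29, -11)) = Mul(Pow(Add(6, -8), -1), -35) = Mul(Pow(-2, -1), -35) = Mul(Rational(-1, 2), -35) = Rational(35, 2)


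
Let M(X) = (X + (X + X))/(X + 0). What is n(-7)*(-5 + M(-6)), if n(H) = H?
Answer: 14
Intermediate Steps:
M(X) = 3 (M(X) = (X + 2*X)/X = (3*X)/X = 3)
n(-7)*(-5 + M(-6)) = -7*(-5 + 3) = -7*(-2) = 14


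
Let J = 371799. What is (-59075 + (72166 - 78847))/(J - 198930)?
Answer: -65756/172869 ≈ -0.38038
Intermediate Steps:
(-59075 + (72166 - 78847))/(J - 198930) = (-59075 + (72166 - 78847))/(371799 - 198930) = (-59075 - 6681)/172869 = -65756*1/172869 = -65756/172869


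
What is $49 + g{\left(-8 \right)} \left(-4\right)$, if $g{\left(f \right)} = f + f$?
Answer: $113$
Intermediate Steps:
$g{\left(f \right)} = 2 f$
$49 + g{\left(-8 \right)} \left(-4\right) = 49 + 2 \left(-8\right) \left(-4\right) = 49 - -64 = 49 + 64 = 113$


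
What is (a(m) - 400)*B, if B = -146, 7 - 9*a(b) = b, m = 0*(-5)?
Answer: 524578/9 ≈ 58286.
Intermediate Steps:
m = 0
a(b) = 7/9 - b/9
(a(m) - 400)*B = ((7/9 - ⅑*0) - 400)*(-146) = ((7/9 + 0) - 400)*(-146) = (7/9 - 400)*(-146) = -3593/9*(-146) = 524578/9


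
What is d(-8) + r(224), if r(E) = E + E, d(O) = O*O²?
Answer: -64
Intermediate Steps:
d(O) = O³
r(E) = 2*E
d(-8) + r(224) = (-8)³ + 2*224 = -512 + 448 = -64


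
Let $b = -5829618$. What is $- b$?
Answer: $5829618$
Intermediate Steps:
$- b = \left(-1\right) \left(-5829618\right) = 5829618$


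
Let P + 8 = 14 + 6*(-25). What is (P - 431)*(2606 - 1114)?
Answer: -857900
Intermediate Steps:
P = -144 (P = -8 + (14 + 6*(-25)) = -8 + (14 - 150) = -8 - 136 = -144)
(P - 431)*(2606 - 1114) = (-144 - 431)*(2606 - 1114) = -575*1492 = -857900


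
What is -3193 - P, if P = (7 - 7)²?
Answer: -3193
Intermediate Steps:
P = 0 (P = 0² = 0)
-3193 - P = -3193 - 1*0 = -3193 + 0 = -3193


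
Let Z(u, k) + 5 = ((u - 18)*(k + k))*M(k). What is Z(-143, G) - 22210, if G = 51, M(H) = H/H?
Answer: -38637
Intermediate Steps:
M(H) = 1
Z(u, k) = -5 + 2*k*(-18 + u) (Z(u, k) = -5 + ((u - 18)*(k + k))*1 = -5 + ((-18 + u)*(2*k))*1 = -5 + (2*k*(-18 + u))*1 = -5 + 2*k*(-18 + u))
Z(-143, G) - 22210 = (-5 - 36*51 + 2*51*(-143)) - 22210 = (-5 - 1836 - 14586) - 22210 = -16427 - 22210 = -38637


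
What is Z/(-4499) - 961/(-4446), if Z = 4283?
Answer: -14718679/20002554 ≈ -0.73584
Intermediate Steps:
Z/(-4499) - 961/(-4446) = 4283/(-4499) - 961/(-4446) = 4283*(-1/4499) - 961*(-1/4446) = -4283/4499 + 961/4446 = -14718679/20002554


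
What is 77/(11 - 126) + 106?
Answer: 12113/115 ≈ 105.33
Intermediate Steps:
77/(11 - 126) + 106 = 77/(-115) + 106 = -1/115*77 + 106 = -77/115 + 106 = 12113/115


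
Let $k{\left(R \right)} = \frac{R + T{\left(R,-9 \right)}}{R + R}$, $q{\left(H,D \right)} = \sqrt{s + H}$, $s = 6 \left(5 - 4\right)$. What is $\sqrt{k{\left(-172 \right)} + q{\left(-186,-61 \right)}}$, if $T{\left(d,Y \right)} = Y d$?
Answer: $\sqrt{-4 + 6 i \sqrt{5}} \approx 2.2361 + 3.0 i$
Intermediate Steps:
$s = 6$ ($s = 6 \cdot 1 = 6$)
$q{\left(H,D \right)} = \sqrt{6 + H}$
$k{\left(R \right)} = -4$ ($k{\left(R \right)} = \frac{R - 9 R}{R + R} = \frac{\left(-8\right) R}{2 R} = - 8 R \frac{1}{2 R} = -4$)
$\sqrt{k{\left(-172 \right)} + q{\left(-186,-61 \right)}} = \sqrt{-4 + \sqrt{6 - 186}} = \sqrt{-4 + \sqrt{-180}} = \sqrt{-4 + 6 i \sqrt{5}}$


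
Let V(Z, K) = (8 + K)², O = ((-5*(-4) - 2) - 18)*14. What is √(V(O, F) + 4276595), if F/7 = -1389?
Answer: 6*√2740495 ≈ 9932.7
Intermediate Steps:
F = -9723 (F = 7*(-1389) = -9723)
O = 0 (O = ((20 - 2) - 18)*14 = (18 - 18)*14 = 0*14 = 0)
√(V(O, F) + 4276595) = √((8 - 9723)² + 4276595) = √((-9715)² + 4276595) = √(94381225 + 4276595) = √98657820 = 6*√2740495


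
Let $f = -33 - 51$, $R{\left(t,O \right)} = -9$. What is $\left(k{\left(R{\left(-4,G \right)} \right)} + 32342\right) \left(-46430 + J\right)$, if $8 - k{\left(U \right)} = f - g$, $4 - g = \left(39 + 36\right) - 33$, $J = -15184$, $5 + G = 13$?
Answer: $-1996047144$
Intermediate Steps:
$G = 8$ ($G = -5 + 13 = 8$)
$f = -84$
$g = -38$ ($g = 4 - \left(\left(39 + 36\right) - 33\right) = 4 - \left(75 - 33\right) = 4 - 42 = -38$)
$k{\left(U \right)} = 54$ ($k{\left(U \right)} = 8 - \left(-84 - -38\right) = 8 - \left(-84 + 38\right) = 8 - -46 = 8 + 46 = 54$)
$\left(k{\left(R{\left(-4,G \right)} \right)} + 32342\right) \left(-46430 + J\right) = \left(54 + 32342\right) \left(-46430 - 15184\right) = 32396 \left(-61614\right) = -1996047144$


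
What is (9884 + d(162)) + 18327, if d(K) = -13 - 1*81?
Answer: 28117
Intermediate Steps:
d(K) = -94 (d(K) = -13 - 81 = -94)
(9884 + d(162)) + 18327 = (9884 - 94) + 18327 = 9790 + 18327 = 28117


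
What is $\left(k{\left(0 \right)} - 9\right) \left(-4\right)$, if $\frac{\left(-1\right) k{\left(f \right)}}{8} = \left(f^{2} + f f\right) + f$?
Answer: $36$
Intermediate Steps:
$k{\left(f \right)} = - 16 f^{2} - 8 f$ ($k{\left(f \right)} = - 8 \left(\left(f^{2} + f f\right) + f\right) = - 8 \left(\left(f^{2} + f^{2}\right) + f\right) = - 8 \left(2 f^{2} + f\right) = - 8 \left(f + 2 f^{2}\right) = - 16 f^{2} - 8 f$)
$\left(k{\left(0 \right)} - 9\right) \left(-4\right) = \left(\left(-8\right) 0 \left(1 + 2 \cdot 0\right) - 9\right) \left(-4\right) = \left(\left(-8\right) 0 \left(1 + 0\right) - 9\right) \left(-4\right) = \left(\left(-8\right) 0 \cdot 1 - 9\right) \left(-4\right) = \left(0 - 9\right) \left(-4\right) = \left(-9\right) \left(-4\right) = 36$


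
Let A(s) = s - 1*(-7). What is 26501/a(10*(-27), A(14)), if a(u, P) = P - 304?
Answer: -26501/283 ≈ -93.643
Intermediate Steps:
A(s) = 7 + s (A(s) = s + 7 = 7 + s)
a(u, P) = -304 + P
26501/a(10*(-27), A(14)) = 26501/(-304 + (7 + 14)) = 26501/(-304 + 21) = 26501/(-283) = 26501*(-1/283) = -26501/283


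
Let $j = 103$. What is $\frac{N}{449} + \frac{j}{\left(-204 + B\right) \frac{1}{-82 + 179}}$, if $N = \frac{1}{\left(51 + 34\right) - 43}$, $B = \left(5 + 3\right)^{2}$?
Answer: $- \frac{13457867}{188580} \approx -71.364$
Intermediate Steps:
$B = 64$ ($B = 8^{2} = 64$)
$N = \frac{1}{42}$ ($N = \frac{1}{85 - 43} = \frac{1}{42} \approx 0.02381$)
$\frac{N}{449} + \frac{j}{\left(-204 + B\right) \frac{1}{-82 + 179}} = \frac{1}{42 \cdot 449} + \frac{103}{\left(-204 + 64\right) \frac{1}{-82 + 179}} = \frac{1}{42} \cdot \frac{1}{449} + \frac{103}{\left(-140\right) \frac{1}{97}} = \frac{1}{18858} + \frac{103}{\left(-140\right) \frac{1}{97}} = \frac{1}{18858} + \frac{103}{- \frac{140}{97}} = \frac{1}{18858} + 103 \left(- \frac{97}{140}\right) = \frac{1}{18858} - \frac{9991}{140} = - \frac{13457867}{188580}$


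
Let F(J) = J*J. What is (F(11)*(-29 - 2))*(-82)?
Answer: 307582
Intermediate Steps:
F(J) = J**2
(F(11)*(-29 - 2))*(-82) = (11**2*(-29 - 2))*(-82) = (121*(-31))*(-82) = -3751*(-82) = 307582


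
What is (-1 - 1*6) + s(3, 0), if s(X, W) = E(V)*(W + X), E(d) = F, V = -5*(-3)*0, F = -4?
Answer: -19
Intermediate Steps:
V = 0 (V = 15*0 = 0)
E(d) = -4
s(X, W) = -4*W - 4*X (s(X, W) = -4*(W + X) = -4*W - 4*X)
(-1 - 1*6) + s(3, 0) = (-1 - 1*6) + (-4*0 - 4*3) = (-1 - 6) + (0 - 12) = -7 - 12 = -19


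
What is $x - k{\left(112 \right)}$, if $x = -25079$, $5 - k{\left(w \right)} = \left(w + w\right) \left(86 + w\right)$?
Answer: $19268$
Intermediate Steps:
$k{\left(w \right)} = 5 - 2 w \left(86 + w\right)$ ($k{\left(w \right)} = 5 - \left(w + w\right) \left(86 + w\right) = 5 - 2 w \left(86 + w\right)$)
$x - k{\left(112 \right)} = -25079 - \left(5 - 19264 - 2 \cdot 112^{2}\right) = -25079 - \left(5 - 19264 - 25088\right) = -25079 - -44347 = -25079 + 44347 = 19268$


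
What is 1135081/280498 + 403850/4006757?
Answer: 4661272859617/1123887324986 ≈ 4.1475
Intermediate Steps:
1135081/280498 + 403850/4006757 = 4661272859617/1123887324986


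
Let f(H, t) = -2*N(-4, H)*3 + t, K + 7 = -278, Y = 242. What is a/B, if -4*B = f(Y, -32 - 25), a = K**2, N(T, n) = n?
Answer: 108300/503 ≈ 215.31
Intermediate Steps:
K = -285 (K = -7 - 278 = -285)
f(H, t) = t - 6*H (f(H, t) = -2*H*3 + t = -6*H + t = t - 6*H)
a = 81225 (a = (-285)**2 = 81225)
B = 1509/4 (B = -((-32 - 25) - 6*242)/4 = -(-57 - 1452)/4 = -1/4*(-1509) = 1509/4 ≈ 377.25)
a/B = 81225/(1509/4) = 81225*(4/1509) = 108300/503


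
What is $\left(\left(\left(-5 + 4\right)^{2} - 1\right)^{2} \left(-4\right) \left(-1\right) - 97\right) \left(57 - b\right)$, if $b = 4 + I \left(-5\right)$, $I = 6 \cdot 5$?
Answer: $-19691$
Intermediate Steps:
$I = 30$
$b = -146$ ($b = 4 + 30 \left(-5\right) = 4 - 150 = -146$)
$\left(\left(\left(-5 + 4\right)^{2} - 1\right)^{2} \left(-4\right) \left(-1\right) - 97\right) \left(57 - b\right) = \left(\left(\left(-5 + 4\right)^{2} - 1\right)^{2} \left(-4\right) \left(-1\right) - 97\right) \left(57 - -146\right) = \left(\left(\left(-1\right)^{2} - 1\right)^{2} \left(-4\right) \left(-1\right) - 97\right) \left(57 + 146\right) = \left(\left(1 - 1\right)^{2} \left(-4\right) \left(-1\right) - 97\right) 203 = \left(0^{2} \left(-4\right) \left(-1\right) - 97\right) 203 = \left(0 \left(-4\right) \left(-1\right) - 97\right) 203 = \left(0 \left(-1\right) - 97\right) 203 = \left(0 - 97\right) 203 = \left(-97\right) 203 = -19691$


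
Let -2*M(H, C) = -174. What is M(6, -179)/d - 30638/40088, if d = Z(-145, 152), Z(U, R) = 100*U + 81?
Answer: -222628489/289014436 ≈ -0.77030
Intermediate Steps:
M(H, C) = 87 (M(H, C) = -1/2*(-174) = 87)
Z(U, R) = 81 + 100*U
d = -14419 (d = 81 + 100*(-145) = 81 - 14500 = -14419)
M(6, -179)/d - 30638/40088 = 87/(-14419) - 30638/40088 = 87*(-1/14419) - 30638*1/40088 = -87/14419 - 15319/20044 = -222628489/289014436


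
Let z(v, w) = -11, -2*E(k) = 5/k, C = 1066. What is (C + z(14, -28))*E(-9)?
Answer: 5275/18 ≈ 293.06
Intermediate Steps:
E(k) = -5/(2*k)
(C + z(14, -28))*E(-9) = (1066 - 11)*(-5/2/(-9)) = 1055*(-5/2*(-⅑)) = 1055*(5/18) = 5275/18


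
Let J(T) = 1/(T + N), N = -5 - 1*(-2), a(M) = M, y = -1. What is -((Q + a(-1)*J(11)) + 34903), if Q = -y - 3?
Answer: -279207/8 ≈ -34901.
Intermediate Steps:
N = -3 (N = -5 + 2 = -3)
J(T) = 1/(-3 + T) (J(T) = 1/(T - 3) = 1/(-3 + T))
Q = -2 (Q = -1*(-1) - 3 = 1 - 3 = -2)
-((Q + a(-1)*J(11)) + 34903) = -((-2 - 1/(-3 + 11)) + 34903) = -((-2 - 1/8) + 34903) = -((-2 - 1*⅛) + 34903) = -((-2 - ⅛) + 34903) = -(-17/8 + 34903) = -1*279207/8 = -279207/8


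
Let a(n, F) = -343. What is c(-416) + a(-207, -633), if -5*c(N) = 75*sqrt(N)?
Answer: -343 - 60*I*sqrt(26) ≈ -343.0 - 305.94*I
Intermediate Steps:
c(N) = -15*sqrt(N)
c(-416) + a(-207, -633) = -60*I*sqrt(26) - 343 = -343 - 60*I*sqrt(26)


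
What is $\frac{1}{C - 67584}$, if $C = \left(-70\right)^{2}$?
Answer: $- \frac{1}{62684} \approx -1.5953 \cdot 10^{-5}$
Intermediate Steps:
$C = 4900$
$\frac{1}{C - 67584} = \frac{1}{4900 - 67584} = \frac{1}{-62684} = - \frac{1}{62684}$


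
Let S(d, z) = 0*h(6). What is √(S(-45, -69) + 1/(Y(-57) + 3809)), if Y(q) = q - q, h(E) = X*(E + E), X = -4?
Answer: √3809/3809 ≈ 0.016203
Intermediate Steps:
h(E) = -8*E (h(E) = -4*(E + E) = -8*E)
Y(q) = 0
S(d, z) = 0 (S(d, z) = 0*(-8*6) = 0*(-48) = 0)
√(S(-45, -69) + 1/(Y(-57) + 3809)) = √(0 + 1/(0 + 3809)) = √(0 + 1/3809) = √(1/3809) = √3809/3809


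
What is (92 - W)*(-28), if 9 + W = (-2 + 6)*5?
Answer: -2268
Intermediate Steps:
W = 11 (W = -9 + (-2 + 6)*5 = -9 + 4*5 = -9 + 20 = 11)
(92 - W)*(-28) = (92 - 1*11)*(-28) = (92 - 11)*(-28) = 81*(-28) = -2268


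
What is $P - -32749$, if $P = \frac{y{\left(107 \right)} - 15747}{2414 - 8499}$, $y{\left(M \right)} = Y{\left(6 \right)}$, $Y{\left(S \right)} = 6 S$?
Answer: $\frac{199293376}{6085} \approx 32752.0$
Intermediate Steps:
$y{\left(M \right)} = 36$ ($y{\left(M \right)} = 6 \cdot 6 = 36$)
$P = \frac{15711}{6085}$ ($P = \frac{36 - 15747}{2414 - 8499} = - \frac{15711}{-6085} = \left(-15711\right) \left(- \frac{1}{6085}\right) = \frac{15711}{6085} \approx 2.5819$)
$P - -32749 = \frac{15711}{6085} - -32749 = \frac{15711}{6085} + 32749 = \frac{199293376}{6085}$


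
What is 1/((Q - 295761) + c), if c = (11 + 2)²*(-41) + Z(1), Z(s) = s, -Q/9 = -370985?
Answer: 1/3036176 ≈ 3.2936e-7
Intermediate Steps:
Q = 3338865 (Q = -9*(-370985) = 3338865)
c = -6928 (c = (11 + 2)²*(-41) + 1 = 13²*(-41) + 1 = 169*(-41) + 1 = -6929 + 1 = -6928)
1/((Q - 295761) + c) = 1/((3338865 - 295761) - 6928) = 1/(3043104 - 6928) = 1/3036176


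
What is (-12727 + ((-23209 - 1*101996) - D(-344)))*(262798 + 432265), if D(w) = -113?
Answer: -95792887597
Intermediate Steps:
(-12727 + ((-23209 - 1*101996) - D(-344)))*(262798 + 432265) = (-12727 + ((-23209 - 1*101996) - 1*(-113)))*(262798 + 432265) = (-12727 + ((-23209 - 101996) + 113))*695063 = (-12727 + (-125205 + 113))*695063 = (-12727 - 125092)*695063 = -137819*695063 = -95792887597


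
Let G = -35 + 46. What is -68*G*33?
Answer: -24684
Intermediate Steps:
G = 11
-68*G*33 = -68*11*33 = -748*33 = -24684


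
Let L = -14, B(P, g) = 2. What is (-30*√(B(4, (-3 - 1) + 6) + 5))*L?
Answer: 420*√7 ≈ 1111.2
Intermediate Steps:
(-30*√(B(4, (-3 - 1) + 6) + 5))*L = -30*√(2 + 5)*(-14) = -30*√7*(-14) = 420*√7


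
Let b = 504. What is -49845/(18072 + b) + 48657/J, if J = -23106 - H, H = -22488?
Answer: -51925369/637776 ≈ -81.416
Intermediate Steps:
J = -618 (J = -23106 - 1*(-22488) = -23106 + 22488 = -618)
-49845/(18072 + b) + 48657/J = -49845/(18072 + 504) + 48657/(-618) = -49845/18576 + 48657*(-1/618) = -49845*1/18576 - 16219/206 = -16615/6192 - 16219/206 = -51925369/637776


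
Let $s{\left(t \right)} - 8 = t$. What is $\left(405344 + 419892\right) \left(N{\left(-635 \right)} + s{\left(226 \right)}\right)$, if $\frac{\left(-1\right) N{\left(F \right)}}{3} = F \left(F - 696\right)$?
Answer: $-2092238160756$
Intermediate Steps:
$s{\left(t \right)} = 8 + t$
$N{\left(F \right)} = - 3 F \left(-696 + F\right)$ ($N{\left(F \right)} = - 3 F \left(F - 696\right) = - 3 F \left(-696 + F\right)$)
$\left(405344 + 419892\right) \left(N{\left(-635 \right)} + s{\left(226 \right)}\right) = \left(405344 + 419892\right) \left(3 \left(-635\right) \left(696 - -635\right) + \left(8 + 226\right)\right) = 825236 \left(3 \left(-635\right) \left(696 + 635\right) + 234\right) = 825236 \left(3 \left(-635\right) 1331 + 234\right) = 825236 \left(-2535555 + 234\right) = 825236 \left(-2535321\right) = -2092238160756$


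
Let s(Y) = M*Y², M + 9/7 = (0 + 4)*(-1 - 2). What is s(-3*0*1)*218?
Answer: 0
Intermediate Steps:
M = -93/7 (M = -9/7 + (0 + 4)*(-1 - 2) = -9/7 + 4*(-3) = -9/7 - 12 = -93/7 ≈ -13.286)
s(Y) = -93*Y²/7
s(-3*0*1)*218 = -93*(-3*0*1)²/7*218 = -93*(0*1)²/7*218 = -93/7*0²*218 = -93/7*0*218 = 0*218 = 0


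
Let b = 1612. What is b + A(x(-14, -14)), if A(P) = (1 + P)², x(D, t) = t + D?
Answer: 2341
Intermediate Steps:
x(D, t) = D + t
b + A(x(-14, -14)) = 1612 + (1 + (-14 - 14))² = 1612 + (1 - 28)² = 1612 + (-27)² = 1612 + 729 = 2341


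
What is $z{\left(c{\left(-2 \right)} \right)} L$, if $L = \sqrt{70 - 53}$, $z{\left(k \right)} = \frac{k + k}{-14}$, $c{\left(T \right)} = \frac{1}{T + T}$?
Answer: $\frac{\sqrt{17}}{28} \approx 0.14725$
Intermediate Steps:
$c{\left(T \right)} = \frac{1}{2 T}$
$z{\left(k \right)} = - \frac{k}{7}$ ($z{\left(k \right)} = 2 k \left(- \frac{1}{14}\right) = - \frac{k}{7}$)
$L = \sqrt{17} \approx 4.1231$
$z{\left(c{\left(-2 \right)} \right)} L = - \frac{\frac{1}{2} \frac{1}{-2}}{7} \sqrt{17} = - \frac{\frac{1}{2} \left(- \frac{1}{2}\right)}{7} \sqrt{17} = \left(- \frac{1}{7}\right) \left(- \frac{1}{4}\right) \sqrt{17} = \frac{\sqrt{17}}{28}$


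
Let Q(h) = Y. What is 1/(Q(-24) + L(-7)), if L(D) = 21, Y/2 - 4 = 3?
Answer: 1/35 ≈ 0.028571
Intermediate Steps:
Y = 14 (Y = 8 + 2*3 = 8 + 6 = 14)
Q(h) = 14
1/(Q(-24) + L(-7)) = 1/(14 + 21) = 1/35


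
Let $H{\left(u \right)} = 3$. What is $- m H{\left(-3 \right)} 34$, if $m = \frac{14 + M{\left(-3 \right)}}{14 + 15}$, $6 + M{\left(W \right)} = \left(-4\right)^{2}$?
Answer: $- \frac{2448}{29} \approx -84.414$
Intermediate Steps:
$M{\left(W \right)} = 10$ ($M{\left(W \right)} = -6 + \left(-4\right)^{2} = -6 + 16 = 10$)
$m = \frac{24}{29}$ ($m = \frac{14 + 10}{14 + 15} = \frac{24}{29} \approx 0.82759$)
$- m H{\left(-3 \right)} 34 = \left(-1\right) \frac{24}{29} \cdot 3 \cdot 34 = \left(- \frac{24}{29}\right) 3 \cdot 34 = \left(- \frac{72}{29}\right) 34 = - \frac{2448}{29}$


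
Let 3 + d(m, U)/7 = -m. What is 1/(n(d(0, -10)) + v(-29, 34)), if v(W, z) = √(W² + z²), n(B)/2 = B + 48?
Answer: 54/919 - √1997/919 ≈ 0.010133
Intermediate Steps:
d(m, U) = -21 - 7*m (d(m, U) = -21 + 7*(-m) = -21 - 7*m)
n(B) = 96 + 2*B (n(B) = 2*(B + 48) = 2*(48 + B) = 96 + 2*B)
1/(n(d(0, -10)) + v(-29, 34)) = 1/((96 + 2*(-21 - 7*0)) + √((-29)² + 34²)) = 1/((96 + 2*(-21 + 0)) + √(841 + 1156)) = 1/((96 + 2*(-21)) + √1997) = 1/((96 - 42) + √1997) = 1/(54 + √1997)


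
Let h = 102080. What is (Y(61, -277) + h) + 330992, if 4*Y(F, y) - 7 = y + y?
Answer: 1731741/4 ≈ 4.3294e+5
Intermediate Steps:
Y(F, y) = 7/4 + y/2 (Y(F, y) = 7/4 + (y + y)/4 = 7/4 + (2*y)/4 = 7/4 + y/2)
(Y(61, -277) + h) + 330992 = ((7/4 + (1/2)*(-277)) + 102080) + 330992 = ((7/4 - 277/2) + 102080) + 330992 = (-547/4 + 102080) + 330992 = 407773/4 + 330992 = 1731741/4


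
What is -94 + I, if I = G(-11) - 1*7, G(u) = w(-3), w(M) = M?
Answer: -104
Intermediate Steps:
G(u) = -3
I = -10 (I = -3 - 1*7 = -3 - 7 = -10)
-94 + I = -94 - 10 = -104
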